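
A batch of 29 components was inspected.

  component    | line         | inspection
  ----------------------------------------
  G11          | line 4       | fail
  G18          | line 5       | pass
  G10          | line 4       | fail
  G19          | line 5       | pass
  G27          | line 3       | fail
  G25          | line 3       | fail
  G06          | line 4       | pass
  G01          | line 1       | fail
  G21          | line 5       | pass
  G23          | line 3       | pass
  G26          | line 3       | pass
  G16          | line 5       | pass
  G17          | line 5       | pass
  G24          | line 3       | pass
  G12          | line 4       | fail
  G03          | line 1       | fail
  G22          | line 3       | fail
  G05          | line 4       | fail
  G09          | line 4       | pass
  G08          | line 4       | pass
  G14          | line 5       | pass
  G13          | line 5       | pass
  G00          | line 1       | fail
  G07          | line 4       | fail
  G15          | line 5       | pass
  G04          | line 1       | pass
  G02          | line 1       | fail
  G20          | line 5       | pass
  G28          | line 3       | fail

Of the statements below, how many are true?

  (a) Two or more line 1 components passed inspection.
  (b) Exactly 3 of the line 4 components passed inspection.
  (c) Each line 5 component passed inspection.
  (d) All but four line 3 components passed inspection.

(a) line 1: |A| = 5, |A ∩ B| = 1; needs |A ∩ B| ≥ 2 — false.
(b) line 4: |A| = 8, |A ∩ B| = 3; needs |A ∩ B| = 3 — true.
(c) line 5: |A| = 9, |A ∩ B| = 9; needs A ⊆ B, i.e. every element of A is in B (|A ∖ B| = 0) — true.
(d) line 3: |A| = 7, |A ∩ B| = 3; needs |A ∖ B| = 4 — true.

3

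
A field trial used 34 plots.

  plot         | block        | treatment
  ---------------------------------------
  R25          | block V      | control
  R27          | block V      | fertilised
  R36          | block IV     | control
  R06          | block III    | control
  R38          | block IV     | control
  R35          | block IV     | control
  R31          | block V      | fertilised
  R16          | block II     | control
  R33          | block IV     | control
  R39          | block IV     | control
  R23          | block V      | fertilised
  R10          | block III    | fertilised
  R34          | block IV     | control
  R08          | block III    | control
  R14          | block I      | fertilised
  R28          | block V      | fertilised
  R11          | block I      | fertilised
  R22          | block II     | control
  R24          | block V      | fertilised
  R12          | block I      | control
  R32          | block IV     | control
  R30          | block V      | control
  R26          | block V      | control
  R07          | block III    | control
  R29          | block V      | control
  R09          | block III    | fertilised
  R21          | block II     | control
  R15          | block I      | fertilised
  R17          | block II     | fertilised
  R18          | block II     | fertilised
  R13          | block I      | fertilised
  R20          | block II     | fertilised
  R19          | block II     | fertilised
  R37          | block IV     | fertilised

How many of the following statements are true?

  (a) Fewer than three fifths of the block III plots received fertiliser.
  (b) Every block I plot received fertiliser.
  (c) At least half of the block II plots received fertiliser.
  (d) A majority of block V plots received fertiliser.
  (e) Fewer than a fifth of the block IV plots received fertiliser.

(a) block III: |A| = 5, |A ∩ B| = 2; needs |A ∩ B| / |A| < 3/5 — true.
(b) block I: |A| = 5, |A ∩ B| = 4; needs A ⊆ B, i.e. every element of A is in B (|A ∖ B| = 0) — false.
(c) block II: |A| = 7, |A ∩ B| = 4; needs |A ∩ B| ≥ |A ∖ B| — true.
(d) block V: |A| = 9, |A ∩ B| = 5; needs |A ∩ B| > |A ∖ B| — true.
(e) block IV: |A| = 8, |A ∩ B| = 1; needs |A ∩ B| / |A| < 1/5 — true.

4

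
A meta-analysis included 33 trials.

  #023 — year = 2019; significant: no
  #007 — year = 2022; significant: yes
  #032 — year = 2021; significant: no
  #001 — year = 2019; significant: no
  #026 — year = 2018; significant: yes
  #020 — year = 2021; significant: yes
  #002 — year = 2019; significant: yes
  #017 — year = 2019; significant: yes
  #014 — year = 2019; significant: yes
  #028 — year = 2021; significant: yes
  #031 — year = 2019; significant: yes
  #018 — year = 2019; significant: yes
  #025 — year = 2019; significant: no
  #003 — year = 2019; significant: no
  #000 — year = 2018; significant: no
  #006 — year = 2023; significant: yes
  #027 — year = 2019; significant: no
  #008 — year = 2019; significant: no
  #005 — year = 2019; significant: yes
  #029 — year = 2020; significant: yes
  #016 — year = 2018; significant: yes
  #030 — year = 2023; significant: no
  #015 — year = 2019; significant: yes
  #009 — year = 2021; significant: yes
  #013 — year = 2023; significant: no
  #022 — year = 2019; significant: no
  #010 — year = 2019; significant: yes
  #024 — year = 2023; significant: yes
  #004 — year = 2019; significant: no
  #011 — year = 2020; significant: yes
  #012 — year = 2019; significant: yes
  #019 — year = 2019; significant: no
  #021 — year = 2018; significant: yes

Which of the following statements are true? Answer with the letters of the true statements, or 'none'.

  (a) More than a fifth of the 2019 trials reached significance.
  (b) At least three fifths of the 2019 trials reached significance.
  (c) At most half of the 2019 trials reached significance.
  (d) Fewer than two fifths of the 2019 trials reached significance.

|A| = 18, |A ∩ B| = 9, |A ∖ B| = 9.
(a) |A ∩ B| / |A| > 1/5: holds.
(b) |A ∩ B| / |A| ≥ 3/5: fails.
(c) |A ∩ B| ≤ |A ∖ B|: holds.
(d) |A ∩ B| / |A| < 2/5: fails.

(a), (c)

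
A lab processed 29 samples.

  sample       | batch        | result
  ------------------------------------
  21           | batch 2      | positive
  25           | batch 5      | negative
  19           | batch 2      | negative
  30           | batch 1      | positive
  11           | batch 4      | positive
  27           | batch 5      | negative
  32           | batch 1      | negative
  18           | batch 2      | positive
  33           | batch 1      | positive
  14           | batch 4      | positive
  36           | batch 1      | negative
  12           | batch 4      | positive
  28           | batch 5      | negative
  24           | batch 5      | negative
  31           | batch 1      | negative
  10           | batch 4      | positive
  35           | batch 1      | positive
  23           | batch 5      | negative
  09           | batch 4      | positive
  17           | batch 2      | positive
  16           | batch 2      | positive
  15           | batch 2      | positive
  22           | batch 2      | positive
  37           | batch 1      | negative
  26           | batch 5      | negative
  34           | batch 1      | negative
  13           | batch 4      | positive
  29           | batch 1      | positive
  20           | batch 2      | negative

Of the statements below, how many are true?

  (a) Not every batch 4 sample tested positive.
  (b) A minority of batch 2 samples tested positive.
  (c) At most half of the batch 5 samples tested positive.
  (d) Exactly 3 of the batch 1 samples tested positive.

(a) batch 4: |A| = 6, |A ∩ B| = 6; needs A ⊄ B (|A ∖ B| ≥ 1) — false.
(b) batch 2: |A| = 8, |A ∩ B| = 6; needs |A ∩ B| < |A ∖ B| — false.
(c) batch 5: |A| = 6, |A ∩ B| = 0; needs |A ∩ B| ≤ |A ∖ B| — true.
(d) batch 1: |A| = 9, |A ∩ B| = 4; needs |A ∩ B| = 3 — false.

1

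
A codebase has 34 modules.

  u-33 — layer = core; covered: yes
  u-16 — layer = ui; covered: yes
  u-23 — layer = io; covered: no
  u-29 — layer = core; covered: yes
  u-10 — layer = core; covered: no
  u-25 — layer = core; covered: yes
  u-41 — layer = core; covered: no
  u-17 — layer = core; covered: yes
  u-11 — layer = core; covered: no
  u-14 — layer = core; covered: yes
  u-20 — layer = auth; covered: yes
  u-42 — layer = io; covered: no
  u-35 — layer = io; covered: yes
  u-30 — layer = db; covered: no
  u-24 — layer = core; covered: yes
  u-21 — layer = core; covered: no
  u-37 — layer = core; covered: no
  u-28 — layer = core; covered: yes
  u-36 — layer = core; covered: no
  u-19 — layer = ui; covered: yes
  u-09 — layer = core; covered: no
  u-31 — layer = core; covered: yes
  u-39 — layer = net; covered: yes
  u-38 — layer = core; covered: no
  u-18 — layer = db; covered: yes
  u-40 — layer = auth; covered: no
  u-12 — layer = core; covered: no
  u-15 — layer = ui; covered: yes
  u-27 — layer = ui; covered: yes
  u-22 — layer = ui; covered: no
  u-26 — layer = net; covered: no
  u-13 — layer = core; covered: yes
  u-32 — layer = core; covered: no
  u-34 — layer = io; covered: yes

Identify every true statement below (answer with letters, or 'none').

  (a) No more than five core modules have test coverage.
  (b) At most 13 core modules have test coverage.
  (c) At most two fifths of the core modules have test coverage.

|A| = 19, |A ∩ B| = 9, |A ∖ B| = 10.
(a) |A ∩ B| ≤ 5: fails.
(b) |A ∩ B| ≤ 13: holds.
(c) |A ∩ B| / |A| ≤ 2/5: fails.

(b)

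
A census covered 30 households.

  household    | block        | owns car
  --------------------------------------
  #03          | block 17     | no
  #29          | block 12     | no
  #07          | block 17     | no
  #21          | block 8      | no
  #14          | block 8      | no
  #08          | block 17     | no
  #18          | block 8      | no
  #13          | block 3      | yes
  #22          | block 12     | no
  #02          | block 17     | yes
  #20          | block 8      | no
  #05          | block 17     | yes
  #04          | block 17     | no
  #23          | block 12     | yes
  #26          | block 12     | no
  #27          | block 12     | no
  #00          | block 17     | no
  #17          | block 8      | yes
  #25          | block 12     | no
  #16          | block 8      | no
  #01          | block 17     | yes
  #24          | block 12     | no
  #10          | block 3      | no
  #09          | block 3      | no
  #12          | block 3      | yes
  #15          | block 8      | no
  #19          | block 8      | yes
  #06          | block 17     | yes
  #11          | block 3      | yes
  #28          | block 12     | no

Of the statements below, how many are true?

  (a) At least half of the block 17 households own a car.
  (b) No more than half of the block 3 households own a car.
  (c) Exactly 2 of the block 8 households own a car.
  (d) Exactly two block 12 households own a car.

(a) block 17: |A| = 9, |A ∩ B| = 4; needs |A ∩ B| ≥ |A ∖ B| — false.
(b) block 3: |A| = 5, |A ∩ B| = 3; needs |A ∩ B| ≤ |A ∖ B| — false.
(c) block 8: |A| = 8, |A ∩ B| = 2; needs |A ∩ B| = 2 — true.
(d) block 12: |A| = 8, |A ∩ B| = 1; needs |A ∩ B| = 2 — false.

1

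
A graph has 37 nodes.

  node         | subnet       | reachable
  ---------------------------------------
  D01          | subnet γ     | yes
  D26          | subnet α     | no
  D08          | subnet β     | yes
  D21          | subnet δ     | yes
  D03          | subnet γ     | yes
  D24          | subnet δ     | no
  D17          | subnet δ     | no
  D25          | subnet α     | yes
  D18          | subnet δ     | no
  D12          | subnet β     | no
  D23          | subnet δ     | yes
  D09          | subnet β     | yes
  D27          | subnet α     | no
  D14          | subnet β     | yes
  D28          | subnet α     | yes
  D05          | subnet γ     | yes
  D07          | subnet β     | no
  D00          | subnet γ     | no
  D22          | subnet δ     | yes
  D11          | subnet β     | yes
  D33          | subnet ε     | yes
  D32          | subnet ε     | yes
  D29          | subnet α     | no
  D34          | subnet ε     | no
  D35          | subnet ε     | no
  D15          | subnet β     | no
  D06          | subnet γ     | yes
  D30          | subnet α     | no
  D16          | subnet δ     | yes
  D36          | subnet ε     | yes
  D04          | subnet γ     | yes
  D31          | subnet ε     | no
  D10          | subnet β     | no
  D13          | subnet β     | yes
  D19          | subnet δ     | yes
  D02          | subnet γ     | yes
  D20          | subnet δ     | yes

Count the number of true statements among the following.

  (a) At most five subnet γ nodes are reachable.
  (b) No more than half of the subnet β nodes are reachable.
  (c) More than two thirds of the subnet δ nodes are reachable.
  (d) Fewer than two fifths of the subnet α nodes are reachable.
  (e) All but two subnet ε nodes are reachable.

(a) subnet γ: |A| = 7, |A ∩ B| = 6; needs |A ∩ B| ≤ 5 — false.
(b) subnet β: |A| = 9, |A ∩ B| = 5; needs |A ∩ B| ≤ |A ∖ B| — false.
(c) subnet δ: |A| = 9, |A ∩ B| = 6; needs |A ∩ B| / |A| > 2/3 — false.
(d) subnet α: |A| = 6, |A ∩ B| = 2; needs |A ∩ B| / |A| < 2/5 — true.
(e) subnet ε: |A| = 6, |A ∩ B| = 3; needs |A ∖ B| = 2 — false.

1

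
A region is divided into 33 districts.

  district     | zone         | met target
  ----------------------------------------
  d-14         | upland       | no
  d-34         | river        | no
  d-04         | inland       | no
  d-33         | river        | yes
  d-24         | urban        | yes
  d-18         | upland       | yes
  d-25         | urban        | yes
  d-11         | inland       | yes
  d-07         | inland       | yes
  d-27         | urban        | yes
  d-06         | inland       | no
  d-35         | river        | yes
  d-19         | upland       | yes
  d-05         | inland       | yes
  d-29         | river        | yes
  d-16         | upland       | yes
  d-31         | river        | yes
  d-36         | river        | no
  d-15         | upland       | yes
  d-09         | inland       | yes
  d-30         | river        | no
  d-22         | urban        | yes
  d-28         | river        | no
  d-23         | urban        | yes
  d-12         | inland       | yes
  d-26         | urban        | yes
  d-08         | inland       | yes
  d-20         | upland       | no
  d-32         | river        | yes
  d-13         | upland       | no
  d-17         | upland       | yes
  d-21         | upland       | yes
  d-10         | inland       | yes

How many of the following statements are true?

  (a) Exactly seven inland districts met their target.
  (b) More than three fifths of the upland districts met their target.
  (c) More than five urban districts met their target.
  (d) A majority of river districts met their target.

4

(a) inland: |A| = 9, |A ∩ B| = 7; needs |A ∩ B| = 7 — true.
(b) upland: |A| = 9, |A ∩ B| = 6; needs |A ∩ B| / |A| > 3/5 — true.
(c) urban: |A| = 6, |A ∩ B| = 6; needs |A ∩ B| > 5 — true.
(d) river: |A| = 9, |A ∩ B| = 5; needs |A ∩ B| > |A ∖ B| — true.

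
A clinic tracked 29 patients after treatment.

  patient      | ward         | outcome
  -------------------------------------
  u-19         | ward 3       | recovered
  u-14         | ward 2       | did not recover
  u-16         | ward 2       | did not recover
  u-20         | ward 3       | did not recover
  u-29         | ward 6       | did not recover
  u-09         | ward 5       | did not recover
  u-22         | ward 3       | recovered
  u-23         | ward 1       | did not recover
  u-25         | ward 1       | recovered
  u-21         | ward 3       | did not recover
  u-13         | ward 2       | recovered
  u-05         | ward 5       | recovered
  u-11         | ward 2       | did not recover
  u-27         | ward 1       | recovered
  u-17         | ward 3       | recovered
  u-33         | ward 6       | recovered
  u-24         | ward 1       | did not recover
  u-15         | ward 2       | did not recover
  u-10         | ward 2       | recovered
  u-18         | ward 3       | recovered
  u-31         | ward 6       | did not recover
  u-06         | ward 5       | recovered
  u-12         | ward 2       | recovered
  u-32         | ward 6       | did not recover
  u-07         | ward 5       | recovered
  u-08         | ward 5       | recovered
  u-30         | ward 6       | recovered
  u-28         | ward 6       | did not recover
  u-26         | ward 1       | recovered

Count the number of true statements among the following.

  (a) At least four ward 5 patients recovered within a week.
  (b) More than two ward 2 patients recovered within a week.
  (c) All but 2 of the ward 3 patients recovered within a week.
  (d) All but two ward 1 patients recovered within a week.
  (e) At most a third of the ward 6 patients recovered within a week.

5

(a) ward 5: |A| = 5, |A ∩ B| = 4; needs |A ∩ B| ≥ 4 — true.
(b) ward 2: |A| = 7, |A ∩ B| = 3; needs |A ∩ B| > 2 — true.
(c) ward 3: |A| = 6, |A ∩ B| = 4; needs |A ∖ B| = 2 — true.
(d) ward 1: |A| = 5, |A ∩ B| = 3; needs |A ∖ B| = 2 — true.
(e) ward 6: |A| = 6, |A ∩ B| = 2; needs |A ∩ B| / |A| ≤ 1/3 — true.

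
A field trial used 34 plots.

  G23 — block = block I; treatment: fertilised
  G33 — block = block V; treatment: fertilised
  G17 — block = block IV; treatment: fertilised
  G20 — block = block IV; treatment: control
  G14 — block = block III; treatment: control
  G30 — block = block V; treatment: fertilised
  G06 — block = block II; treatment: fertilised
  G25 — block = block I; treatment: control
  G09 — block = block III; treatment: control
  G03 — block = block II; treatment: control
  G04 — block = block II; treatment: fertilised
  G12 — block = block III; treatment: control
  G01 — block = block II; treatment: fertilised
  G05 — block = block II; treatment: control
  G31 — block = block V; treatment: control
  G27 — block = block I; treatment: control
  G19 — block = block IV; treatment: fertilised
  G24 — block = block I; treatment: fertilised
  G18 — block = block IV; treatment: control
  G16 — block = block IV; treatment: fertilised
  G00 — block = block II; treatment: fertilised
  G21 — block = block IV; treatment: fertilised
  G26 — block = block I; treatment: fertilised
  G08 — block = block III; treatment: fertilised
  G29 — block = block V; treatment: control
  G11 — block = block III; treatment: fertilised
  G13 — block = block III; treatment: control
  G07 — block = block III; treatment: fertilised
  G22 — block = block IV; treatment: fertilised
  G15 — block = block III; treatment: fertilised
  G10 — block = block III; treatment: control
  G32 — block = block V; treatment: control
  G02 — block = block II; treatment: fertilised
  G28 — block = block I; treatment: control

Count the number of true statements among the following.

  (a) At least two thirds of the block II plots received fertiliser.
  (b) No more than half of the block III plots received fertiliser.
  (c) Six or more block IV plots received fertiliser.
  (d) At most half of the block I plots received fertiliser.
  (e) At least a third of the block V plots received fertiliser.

(a) block II: |A| = 7, |A ∩ B| = 5; needs |A ∩ B| / |A| ≥ 2/3 — true.
(b) block III: |A| = 9, |A ∩ B| = 4; needs |A ∩ B| ≤ |A ∖ B| — true.
(c) block IV: |A| = 7, |A ∩ B| = 5; needs |A ∩ B| ≥ 6 — false.
(d) block I: |A| = 6, |A ∩ B| = 3; needs |A ∩ B| ≤ |A ∖ B| — true.
(e) block V: |A| = 5, |A ∩ B| = 2; needs |A ∩ B| / |A| ≥ 1/3 — true.

4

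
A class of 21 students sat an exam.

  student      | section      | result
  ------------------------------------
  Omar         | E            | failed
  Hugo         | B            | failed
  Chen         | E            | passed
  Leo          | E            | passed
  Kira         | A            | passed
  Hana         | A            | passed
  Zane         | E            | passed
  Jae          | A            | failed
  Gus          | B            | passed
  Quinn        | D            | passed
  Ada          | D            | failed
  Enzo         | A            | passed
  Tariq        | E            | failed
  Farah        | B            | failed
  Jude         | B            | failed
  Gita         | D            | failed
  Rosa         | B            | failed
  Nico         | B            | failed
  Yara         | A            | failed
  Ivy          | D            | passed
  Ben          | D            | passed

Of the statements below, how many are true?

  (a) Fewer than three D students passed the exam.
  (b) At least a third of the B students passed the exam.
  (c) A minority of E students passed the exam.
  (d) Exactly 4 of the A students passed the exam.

(a) D: |A| = 5, |A ∩ B| = 3; needs |A ∩ B| < 3 — false.
(b) B: |A| = 6, |A ∩ B| = 1; needs |A ∩ B| / |A| ≥ 1/3 — false.
(c) E: |A| = 5, |A ∩ B| = 3; needs |A ∩ B| < |A ∖ B| — false.
(d) A: |A| = 5, |A ∩ B| = 3; needs |A ∩ B| = 4 — false.

0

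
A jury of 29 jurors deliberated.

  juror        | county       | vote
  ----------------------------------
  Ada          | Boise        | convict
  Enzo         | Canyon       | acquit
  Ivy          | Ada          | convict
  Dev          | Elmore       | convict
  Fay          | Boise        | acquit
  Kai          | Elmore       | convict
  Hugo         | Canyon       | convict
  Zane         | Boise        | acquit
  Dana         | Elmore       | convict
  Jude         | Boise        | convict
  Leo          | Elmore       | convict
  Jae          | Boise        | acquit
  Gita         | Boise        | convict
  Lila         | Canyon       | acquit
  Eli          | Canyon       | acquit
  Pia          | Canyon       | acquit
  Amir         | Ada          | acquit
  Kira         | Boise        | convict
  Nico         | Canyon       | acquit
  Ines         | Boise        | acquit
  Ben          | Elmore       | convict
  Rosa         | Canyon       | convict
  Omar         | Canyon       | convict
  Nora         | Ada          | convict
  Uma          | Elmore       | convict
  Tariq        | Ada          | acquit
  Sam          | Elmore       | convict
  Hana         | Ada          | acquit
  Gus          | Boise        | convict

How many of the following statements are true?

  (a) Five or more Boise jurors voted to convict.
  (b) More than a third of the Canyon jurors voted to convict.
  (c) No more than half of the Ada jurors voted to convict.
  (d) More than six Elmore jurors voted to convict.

4

(a) Boise: |A| = 9, |A ∩ B| = 5; needs |A ∩ B| ≥ 5 — true.
(b) Canyon: |A| = 8, |A ∩ B| = 3; needs |A ∩ B| / |A| > 1/3 — true.
(c) Ada: |A| = 5, |A ∩ B| = 2; needs |A ∩ B| ≤ |A ∖ B| — true.
(d) Elmore: |A| = 7, |A ∩ B| = 7; needs |A ∩ B| > 6 — true.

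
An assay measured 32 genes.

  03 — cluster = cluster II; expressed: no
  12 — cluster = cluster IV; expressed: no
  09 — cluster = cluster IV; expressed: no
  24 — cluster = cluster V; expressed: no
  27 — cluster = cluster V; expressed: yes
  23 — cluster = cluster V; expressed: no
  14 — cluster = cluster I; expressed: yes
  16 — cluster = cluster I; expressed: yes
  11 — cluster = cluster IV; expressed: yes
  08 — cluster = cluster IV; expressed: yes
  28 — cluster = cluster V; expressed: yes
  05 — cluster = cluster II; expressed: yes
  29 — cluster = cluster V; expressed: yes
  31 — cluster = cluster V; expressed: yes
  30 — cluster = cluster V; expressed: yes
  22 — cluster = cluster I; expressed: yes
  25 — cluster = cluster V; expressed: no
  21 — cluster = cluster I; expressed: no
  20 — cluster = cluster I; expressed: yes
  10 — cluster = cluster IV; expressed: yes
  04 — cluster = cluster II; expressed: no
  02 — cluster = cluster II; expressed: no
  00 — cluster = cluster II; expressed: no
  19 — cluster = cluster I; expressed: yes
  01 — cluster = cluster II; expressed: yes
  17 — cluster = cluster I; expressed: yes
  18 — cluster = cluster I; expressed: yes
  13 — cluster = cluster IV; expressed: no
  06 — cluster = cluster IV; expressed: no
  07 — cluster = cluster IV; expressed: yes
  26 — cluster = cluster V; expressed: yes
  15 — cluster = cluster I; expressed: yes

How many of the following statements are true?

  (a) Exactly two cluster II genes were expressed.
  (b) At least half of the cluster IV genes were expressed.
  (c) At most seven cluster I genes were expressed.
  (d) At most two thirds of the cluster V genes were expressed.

3

(a) cluster II: |A| = 6, |A ∩ B| = 2; needs |A ∩ B| = 2 — true.
(b) cluster IV: |A| = 8, |A ∩ B| = 4; needs |A ∩ B| ≥ |A ∖ B| — true.
(c) cluster I: |A| = 9, |A ∩ B| = 8; needs |A ∩ B| ≤ 7 — false.
(d) cluster V: |A| = 9, |A ∩ B| = 6; needs |A ∩ B| / |A| ≤ 2/3 — true.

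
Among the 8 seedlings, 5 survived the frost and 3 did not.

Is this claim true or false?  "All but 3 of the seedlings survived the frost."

True

Truth condition: |A ∖ B| = 3.
|A| = 8, |A ∩ B| = 5, |A ∖ B| = 3.
|A ∖ B| = 3, so the statement is true.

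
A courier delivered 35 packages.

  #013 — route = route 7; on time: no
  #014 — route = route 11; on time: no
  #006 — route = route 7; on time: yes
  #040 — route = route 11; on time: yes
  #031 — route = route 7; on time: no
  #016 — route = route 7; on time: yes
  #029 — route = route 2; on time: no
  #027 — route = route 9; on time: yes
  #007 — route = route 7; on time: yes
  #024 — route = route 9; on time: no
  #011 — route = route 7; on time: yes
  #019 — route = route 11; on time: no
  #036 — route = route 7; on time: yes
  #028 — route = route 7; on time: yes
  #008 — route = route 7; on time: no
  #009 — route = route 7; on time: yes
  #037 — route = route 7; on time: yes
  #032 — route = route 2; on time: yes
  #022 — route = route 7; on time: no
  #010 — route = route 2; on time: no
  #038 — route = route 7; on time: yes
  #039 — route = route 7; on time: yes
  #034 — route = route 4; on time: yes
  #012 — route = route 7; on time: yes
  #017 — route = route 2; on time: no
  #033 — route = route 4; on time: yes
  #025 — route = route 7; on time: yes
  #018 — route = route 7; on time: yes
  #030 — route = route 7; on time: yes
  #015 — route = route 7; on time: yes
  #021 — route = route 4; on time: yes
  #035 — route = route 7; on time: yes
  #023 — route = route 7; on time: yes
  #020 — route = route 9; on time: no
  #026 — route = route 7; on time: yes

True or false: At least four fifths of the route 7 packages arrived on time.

'At least four fifths of the route 7 packages arrived on time' holds iff |A ∩ B| / |A| ≥ 4/5.
|A| = 22, |A ∩ B| = 18, |A ∖ B| = 4.
|A ∩ B|/|A| = 18/22, so the statement is true.

True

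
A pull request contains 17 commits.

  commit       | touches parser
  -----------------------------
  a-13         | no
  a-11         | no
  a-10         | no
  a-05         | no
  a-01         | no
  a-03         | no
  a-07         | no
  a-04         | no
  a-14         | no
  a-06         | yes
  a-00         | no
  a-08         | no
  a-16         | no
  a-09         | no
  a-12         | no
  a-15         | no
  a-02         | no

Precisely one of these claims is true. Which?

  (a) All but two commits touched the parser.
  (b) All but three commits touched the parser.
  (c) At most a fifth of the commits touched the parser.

(c)

|A| = 17, |A ∩ B| = 1, |A ∖ B| = 16.
(a) requires |A ∖ B| = 2: false.
(b) requires |A ∖ B| = 3: false.
(c) requires |A ∩ B| / |A| ≤ 1/5: true.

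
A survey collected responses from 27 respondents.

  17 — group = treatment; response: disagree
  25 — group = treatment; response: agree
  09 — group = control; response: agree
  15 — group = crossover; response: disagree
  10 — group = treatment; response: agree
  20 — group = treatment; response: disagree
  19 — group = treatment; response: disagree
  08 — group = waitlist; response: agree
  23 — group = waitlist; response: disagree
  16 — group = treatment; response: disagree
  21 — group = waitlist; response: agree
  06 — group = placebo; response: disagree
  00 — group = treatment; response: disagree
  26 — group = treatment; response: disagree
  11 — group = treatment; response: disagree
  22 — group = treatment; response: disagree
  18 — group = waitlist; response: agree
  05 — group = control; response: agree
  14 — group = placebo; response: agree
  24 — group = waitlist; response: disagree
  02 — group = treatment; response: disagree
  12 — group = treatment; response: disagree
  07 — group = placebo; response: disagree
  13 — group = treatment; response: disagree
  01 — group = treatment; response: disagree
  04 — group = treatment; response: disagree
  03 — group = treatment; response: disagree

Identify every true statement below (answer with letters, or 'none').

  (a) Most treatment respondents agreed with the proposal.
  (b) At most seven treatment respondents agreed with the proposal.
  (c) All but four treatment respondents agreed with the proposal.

|A| = 16, |A ∩ B| = 2, |A ∖ B| = 14.
(a) |A ∩ B| > |A ∖ B|: fails.
(b) |A ∩ B| ≤ 7: holds.
(c) |A ∖ B| = 4: fails.

(b)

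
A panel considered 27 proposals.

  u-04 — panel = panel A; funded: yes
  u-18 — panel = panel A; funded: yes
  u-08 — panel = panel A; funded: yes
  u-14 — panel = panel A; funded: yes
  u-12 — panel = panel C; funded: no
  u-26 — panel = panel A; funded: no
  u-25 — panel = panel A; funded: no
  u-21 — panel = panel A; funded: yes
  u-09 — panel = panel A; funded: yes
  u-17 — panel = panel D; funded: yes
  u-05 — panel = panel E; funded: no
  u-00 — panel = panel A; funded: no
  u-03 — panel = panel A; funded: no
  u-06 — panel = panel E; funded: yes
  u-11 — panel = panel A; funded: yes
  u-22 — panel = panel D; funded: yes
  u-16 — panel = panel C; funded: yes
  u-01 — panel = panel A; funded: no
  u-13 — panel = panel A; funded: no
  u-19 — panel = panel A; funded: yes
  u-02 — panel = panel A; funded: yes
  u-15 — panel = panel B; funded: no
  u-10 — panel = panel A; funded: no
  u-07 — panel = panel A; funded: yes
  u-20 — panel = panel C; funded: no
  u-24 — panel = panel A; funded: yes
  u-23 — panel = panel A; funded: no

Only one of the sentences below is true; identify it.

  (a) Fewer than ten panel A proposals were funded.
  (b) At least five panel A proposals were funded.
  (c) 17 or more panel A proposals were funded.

(b)

|A| = 19, |A ∩ B| = 11, |A ∖ B| = 8.
(a) requires |A ∩ B| < 10: false.
(b) requires |A ∩ B| ≥ 5: true.
(c) requires |A ∩ B| ≥ 17: false.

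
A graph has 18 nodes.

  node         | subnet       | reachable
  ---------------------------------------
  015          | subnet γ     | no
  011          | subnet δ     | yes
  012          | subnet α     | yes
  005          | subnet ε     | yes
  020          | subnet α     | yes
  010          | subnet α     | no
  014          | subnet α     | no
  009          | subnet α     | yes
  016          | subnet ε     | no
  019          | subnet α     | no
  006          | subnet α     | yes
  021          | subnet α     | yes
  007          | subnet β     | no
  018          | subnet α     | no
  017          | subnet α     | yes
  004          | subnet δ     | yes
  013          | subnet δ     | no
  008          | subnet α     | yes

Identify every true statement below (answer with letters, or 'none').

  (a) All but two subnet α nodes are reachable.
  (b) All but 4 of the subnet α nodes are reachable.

|A| = 11, |A ∩ B| = 7, |A ∖ B| = 4.
(a) |A ∖ B| = 2: fails.
(b) |A ∖ B| = 4: holds.

(b)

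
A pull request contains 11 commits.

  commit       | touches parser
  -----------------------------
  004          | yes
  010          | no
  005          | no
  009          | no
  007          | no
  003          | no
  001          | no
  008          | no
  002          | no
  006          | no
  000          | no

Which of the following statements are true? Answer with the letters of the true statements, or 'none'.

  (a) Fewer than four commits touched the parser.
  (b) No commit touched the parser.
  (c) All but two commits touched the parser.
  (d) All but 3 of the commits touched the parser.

|A| = 11, |A ∩ B| = 1, |A ∖ B| = 10.
(a) |A ∩ B| < 4: holds.
(b) A ∩ B = ∅ (|A ∩ B| = 0): fails.
(c) |A ∖ B| = 2: fails.
(d) |A ∖ B| = 3: fails.

(a)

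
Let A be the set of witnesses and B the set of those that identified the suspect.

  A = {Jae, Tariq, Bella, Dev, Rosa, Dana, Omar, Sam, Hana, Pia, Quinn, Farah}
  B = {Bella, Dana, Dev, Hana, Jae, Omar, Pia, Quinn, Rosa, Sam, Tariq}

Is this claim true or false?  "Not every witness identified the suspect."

True

The determiner here denotes the relation: A ⊄ B (|A ∖ B| ≥ 1).
A (the restrictor) = {Jae, Tariq, Bella, Dev, Rosa, Dana, Omar, Sam, Hana, Pia, Quinn, Farah}, |A| = 12.
A ∖ B = {Farah}, so |A ∖ B| = 1.
So the statement is true.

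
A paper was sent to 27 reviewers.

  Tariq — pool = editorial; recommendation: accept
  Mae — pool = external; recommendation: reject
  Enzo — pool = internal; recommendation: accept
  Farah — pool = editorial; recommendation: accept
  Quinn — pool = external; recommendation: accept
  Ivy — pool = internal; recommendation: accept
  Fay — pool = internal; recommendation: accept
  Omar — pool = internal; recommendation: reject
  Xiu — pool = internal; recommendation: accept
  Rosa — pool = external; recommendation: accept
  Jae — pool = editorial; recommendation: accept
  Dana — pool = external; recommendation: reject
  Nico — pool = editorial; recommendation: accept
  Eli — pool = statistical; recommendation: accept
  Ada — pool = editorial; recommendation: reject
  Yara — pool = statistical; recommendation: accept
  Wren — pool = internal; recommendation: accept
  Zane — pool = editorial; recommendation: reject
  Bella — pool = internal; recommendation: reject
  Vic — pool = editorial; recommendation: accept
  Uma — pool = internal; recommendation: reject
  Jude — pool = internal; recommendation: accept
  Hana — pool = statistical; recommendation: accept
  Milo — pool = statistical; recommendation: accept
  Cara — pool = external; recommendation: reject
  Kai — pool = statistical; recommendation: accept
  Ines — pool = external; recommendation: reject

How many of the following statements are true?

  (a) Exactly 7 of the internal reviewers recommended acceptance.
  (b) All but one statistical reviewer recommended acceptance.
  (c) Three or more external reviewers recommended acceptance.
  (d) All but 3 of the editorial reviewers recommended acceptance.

(a) internal: |A| = 9, |A ∩ B| = 6; needs |A ∩ B| = 7 — false.
(b) statistical: |A| = 5, |A ∩ B| = 5; needs |A ∖ B| = 1 — false.
(c) external: |A| = 6, |A ∩ B| = 2; needs |A ∩ B| ≥ 3 — false.
(d) editorial: |A| = 7, |A ∩ B| = 5; needs |A ∖ B| = 3 — false.

0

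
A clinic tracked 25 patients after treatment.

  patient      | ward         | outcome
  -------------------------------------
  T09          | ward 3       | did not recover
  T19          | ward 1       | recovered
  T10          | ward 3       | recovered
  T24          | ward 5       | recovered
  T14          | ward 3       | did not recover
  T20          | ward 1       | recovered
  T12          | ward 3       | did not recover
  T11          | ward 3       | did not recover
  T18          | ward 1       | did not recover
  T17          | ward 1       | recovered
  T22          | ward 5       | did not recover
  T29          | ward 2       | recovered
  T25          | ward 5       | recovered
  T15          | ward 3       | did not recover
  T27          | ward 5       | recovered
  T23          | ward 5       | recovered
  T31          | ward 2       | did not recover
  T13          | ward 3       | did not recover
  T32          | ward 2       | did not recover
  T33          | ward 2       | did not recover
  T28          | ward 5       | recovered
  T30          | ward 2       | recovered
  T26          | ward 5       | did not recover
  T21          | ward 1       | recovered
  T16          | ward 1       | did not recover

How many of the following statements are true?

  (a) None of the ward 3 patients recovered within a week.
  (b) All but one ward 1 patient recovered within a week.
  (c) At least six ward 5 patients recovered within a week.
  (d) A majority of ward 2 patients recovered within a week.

0

(a) ward 3: |A| = 7, |A ∩ B| = 1; needs A ∩ B = ∅ (|A ∩ B| = 0) — false.
(b) ward 1: |A| = 6, |A ∩ B| = 4; needs |A ∖ B| = 1 — false.
(c) ward 5: |A| = 7, |A ∩ B| = 5; needs |A ∩ B| ≥ 6 — false.
(d) ward 2: |A| = 5, |A ∩ B| = 2; needs |A ∩ B| > |A ∖ B| — false.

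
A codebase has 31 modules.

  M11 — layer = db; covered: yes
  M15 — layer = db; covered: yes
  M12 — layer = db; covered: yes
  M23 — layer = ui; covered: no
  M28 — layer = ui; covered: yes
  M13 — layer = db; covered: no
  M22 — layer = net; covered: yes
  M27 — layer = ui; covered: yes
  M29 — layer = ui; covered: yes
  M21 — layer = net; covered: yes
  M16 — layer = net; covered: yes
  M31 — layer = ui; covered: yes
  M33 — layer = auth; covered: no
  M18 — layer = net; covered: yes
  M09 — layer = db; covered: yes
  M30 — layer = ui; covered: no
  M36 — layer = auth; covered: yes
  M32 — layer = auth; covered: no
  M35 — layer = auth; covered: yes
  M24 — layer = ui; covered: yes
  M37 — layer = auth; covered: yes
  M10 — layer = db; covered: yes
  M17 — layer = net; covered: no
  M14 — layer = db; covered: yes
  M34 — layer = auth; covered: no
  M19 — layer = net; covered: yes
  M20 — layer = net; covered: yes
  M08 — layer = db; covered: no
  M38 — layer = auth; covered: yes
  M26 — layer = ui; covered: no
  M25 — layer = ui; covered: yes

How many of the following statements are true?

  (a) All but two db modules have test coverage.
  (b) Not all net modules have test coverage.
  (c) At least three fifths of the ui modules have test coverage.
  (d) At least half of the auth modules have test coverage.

4

(a) db: |A| = 8, |A ∩ B| = 6; needs |A ∖ B| = 2 — true.
(b) net: |A| = 7, |A ∩ B| = 6; needs A ⊄ B (|A ∖ B| ≥ 1) — true.
(c) ui: |A| = 9, |A ∩ B| = 6; needs |A ∩ B| / |A| ≥ 3/5 — true.
(d) auth: |A| = 7, |A ∩ B| = 4; needs |A ∩ B| ≥ |A ∖ B| — true.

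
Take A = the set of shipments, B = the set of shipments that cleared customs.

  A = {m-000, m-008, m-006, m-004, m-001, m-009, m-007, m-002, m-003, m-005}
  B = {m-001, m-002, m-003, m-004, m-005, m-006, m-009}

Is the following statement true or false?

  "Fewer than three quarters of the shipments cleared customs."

True

The determiner here denotes the relation: |A ∩ B| / |A| < 3/4.
A (the restrictor) = {m-000, m-008, m-006, m-004, m-001, m-009, m-007, m-002, m-003, m-005}, |A| = 10.
A ∩ B = {m-006, m-004, m-001, m-009, m-002, m-003, m-005}, so |A ∩ B| = 7.
A ∖ B = {m-000, m-008, m-007}, so |A ∖ B| = 3.
|A ∩ B|/|A| = 7/10, so the statement is true.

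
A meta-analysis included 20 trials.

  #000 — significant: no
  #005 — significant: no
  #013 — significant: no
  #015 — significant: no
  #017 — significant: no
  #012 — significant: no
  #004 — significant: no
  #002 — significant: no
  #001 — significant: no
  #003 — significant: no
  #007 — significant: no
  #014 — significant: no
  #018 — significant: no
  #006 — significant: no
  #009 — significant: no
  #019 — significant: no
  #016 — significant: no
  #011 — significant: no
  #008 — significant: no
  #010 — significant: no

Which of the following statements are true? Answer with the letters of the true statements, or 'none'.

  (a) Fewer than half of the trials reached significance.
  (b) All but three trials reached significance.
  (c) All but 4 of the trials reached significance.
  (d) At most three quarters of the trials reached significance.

|A| = 20, |A ∩ B| = 0, |A ∖ B| = 20.
(a) |A ∩ B| < |A ∖ B|: holds.
(b) |A ∖ B| = 3: fails.
(c) |A ∖ B| = 4: fails.
(d) |A ∩ B| / |A| ≤ 3/4: holds.

(a), (d)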